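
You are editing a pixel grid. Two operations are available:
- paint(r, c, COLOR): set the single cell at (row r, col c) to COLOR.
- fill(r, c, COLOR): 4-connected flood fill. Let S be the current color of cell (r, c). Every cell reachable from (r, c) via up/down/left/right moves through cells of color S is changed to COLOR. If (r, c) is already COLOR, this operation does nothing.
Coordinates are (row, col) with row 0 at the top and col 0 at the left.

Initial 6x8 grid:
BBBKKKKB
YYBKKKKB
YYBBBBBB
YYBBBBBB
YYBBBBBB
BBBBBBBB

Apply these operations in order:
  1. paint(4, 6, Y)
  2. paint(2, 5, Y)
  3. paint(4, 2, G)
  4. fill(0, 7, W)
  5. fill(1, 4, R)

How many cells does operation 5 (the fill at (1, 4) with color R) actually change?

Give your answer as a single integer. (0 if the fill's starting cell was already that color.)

Answer: 8

Derivation:
After op 1 paint(4,6,Y):
BBBKKKKB
YYBKKKKB
YYBBBBBB
YYBBBBBB
YYBBBBYB
BBBBBBBB
After op 2 paint(2,5,Y):
BBBKKKKB
YYBKKKKB
YYBBBYBB
YYBBBBBB
YYBBBBYB
BBBBBBBB
After op 3 paint(4,2,G):
BBBKKKKB
YYBKKKKB
YYBBBYBB
YYBBBBBB
YYGBBBYB
BBBBBBBB
After op 4 fill(0,7,W) [29 cells changed]:
WWWKKKKW
YYWKKKKW
YYWWWYWW
YYWWWWWW
YYGWWWYW
WWWWWWWW
After op 5 fill(1,4,R) [8 cells changed]:
WWWRRRRW
YYWRRRRW
YYWWWYWW
YYWWWWWW
YYGWWWYW
WWWWWWWW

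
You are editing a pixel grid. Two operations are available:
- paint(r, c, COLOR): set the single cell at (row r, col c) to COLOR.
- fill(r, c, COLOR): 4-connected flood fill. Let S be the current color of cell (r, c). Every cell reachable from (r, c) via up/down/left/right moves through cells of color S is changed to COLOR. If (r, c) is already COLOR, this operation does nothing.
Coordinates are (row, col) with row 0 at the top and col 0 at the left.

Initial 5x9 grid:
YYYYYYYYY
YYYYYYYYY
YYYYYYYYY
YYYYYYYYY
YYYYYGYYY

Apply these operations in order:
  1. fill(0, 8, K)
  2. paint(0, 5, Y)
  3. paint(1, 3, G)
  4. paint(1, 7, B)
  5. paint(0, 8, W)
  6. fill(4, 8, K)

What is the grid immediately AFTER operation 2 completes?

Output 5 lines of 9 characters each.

Answer: KKKKKYKKK
KKKKKKKKK
KKKKKKKKK
KKKKKKKKK
KKKKKGKKK

Derivation:
After op 1 fill(0,8,K) [44 cells changed]:
KKKKKKKKK
KKKKKKKKK
KKKKKKKKK
KKKKKKKKK
KKKKKGKKK
After op 2 paint(0,5,Y):
KKKKKYKKK
KKKKKKKKK
KKKKKKKKK
KKKKKKKKK
KKKKKGKKK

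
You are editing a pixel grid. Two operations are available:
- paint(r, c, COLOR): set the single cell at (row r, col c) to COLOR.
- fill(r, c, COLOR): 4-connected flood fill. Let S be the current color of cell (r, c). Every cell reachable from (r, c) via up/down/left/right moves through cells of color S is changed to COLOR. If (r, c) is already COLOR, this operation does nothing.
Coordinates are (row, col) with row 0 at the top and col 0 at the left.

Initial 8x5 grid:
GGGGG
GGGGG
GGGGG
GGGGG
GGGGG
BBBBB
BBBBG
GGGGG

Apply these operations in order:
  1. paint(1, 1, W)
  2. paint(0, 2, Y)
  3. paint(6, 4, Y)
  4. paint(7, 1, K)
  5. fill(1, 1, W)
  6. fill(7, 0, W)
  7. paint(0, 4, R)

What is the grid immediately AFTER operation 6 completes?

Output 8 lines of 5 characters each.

Answer: GGYGG
GWGGG
GGGGG
GGGGG
GGGGG
BBBBB
BBBBY
WKGGG

Derivation:
After op 1 paint(1,1,W):
GGGGG
GWGGG
GGGGG
GGGGG
GGGGG
BBBBB
BBBBG
GGGGG
After op 2 paint(0,2,Y):
GGYGG
GWGGG
GGGGG
GGGGG
GGGGG
BBBBB
BBBBG
GGGGG
After op 3 paint(6,4,Y):
GGYGG
GWGGG
GGGGG
GGGGG
GGGGG
BBBBB
BBBBY
GGGGG
After op 4 paint(7,1,K):
GGYGG
GWGGG
GGGGG
GGGGG
GGGGG
BBBBB
BBBBY
GKGGG
After op 5 fill(1,1,W) [0 cells changed]:
GGYGG
GWGGG
GGGGG
GGGGG
GGGGG
BBBBB
BBBBY
GKGGG
After op 6 fill(7,0,W) [1 cells changed]:
GGYGG
GWGGG
GGGGG
GGGGG
GGGGG
BBBBB
BBBBY
WKGGG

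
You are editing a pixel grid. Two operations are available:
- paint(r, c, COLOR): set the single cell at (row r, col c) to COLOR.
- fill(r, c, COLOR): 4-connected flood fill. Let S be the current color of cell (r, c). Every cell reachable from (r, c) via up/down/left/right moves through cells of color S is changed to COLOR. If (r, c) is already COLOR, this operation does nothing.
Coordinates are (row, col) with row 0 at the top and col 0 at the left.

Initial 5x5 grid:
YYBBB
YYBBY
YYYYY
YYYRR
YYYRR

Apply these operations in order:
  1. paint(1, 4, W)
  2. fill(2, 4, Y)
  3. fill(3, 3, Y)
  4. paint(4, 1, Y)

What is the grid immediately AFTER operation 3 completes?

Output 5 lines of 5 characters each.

Answer: YYBBB
YYBBW
YYYYY
YYYYY
YYYYY

Derivation:
After op 1 paint(1,4,W):
YYBBB
YYBBW
YYYYY
YYYRR
YYYRR
After op 2 fill(2,4,Y) [0 cells changed]:
YYBBB
YYBBW
YYYYY
YYYRR
YYYRR
After op 3 fill(3,3,Y) [4 cells changed]:
YYBBB
YYBBW
YYYYY
YYYYY
YYYYY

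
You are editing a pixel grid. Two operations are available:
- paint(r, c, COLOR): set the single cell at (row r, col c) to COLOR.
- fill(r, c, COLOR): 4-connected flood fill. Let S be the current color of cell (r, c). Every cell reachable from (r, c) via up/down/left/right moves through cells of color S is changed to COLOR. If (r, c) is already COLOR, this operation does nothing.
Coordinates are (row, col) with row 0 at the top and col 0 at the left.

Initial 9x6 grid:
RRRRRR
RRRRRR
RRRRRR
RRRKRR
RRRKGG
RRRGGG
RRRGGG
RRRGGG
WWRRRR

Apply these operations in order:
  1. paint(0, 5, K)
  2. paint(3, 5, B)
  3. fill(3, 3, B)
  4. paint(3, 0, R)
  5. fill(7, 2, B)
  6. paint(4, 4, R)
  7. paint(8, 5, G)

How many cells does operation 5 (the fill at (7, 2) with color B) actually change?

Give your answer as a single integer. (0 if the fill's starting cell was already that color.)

After op 1 paint(0,5,K):
RRRRRK
RRRRRR
RRRRRR
RRRKRR
RRRKGG
RRRGGG
RRRGGG
RRRGGG
WWRRRR
After op 2 paint(3,5,B):
RRRRRK
RRRRRR
RRRRRR
RRRKRB
RRRKGG
RRRGGG
RRRGGG
RRRGGG
WWRRRR
After op 3 fill(3,3,B) [2 cells changed]:
RRRRRK
RRRRRR
RRRRRR
RRRBRB
RRRBGG
RRRGGG
RRRGGG
RRRGGG
WWRRRR
After op 4 paint(3,0,R):
RRRRRK
RRRRRR
RRRRRR
RRRBRB
RRRBGG
RRRGGG
RRRGGG
RRRGGG
WWRRRR
After op 5 fill(7,2,B) [37 cells changed]:
BBBBBK
BBBBBB
BBBBBB
BBBBBB
BBBBGG
BBBGGG
BBBGGG
BBBGGG
WWBBBB

Answer: 37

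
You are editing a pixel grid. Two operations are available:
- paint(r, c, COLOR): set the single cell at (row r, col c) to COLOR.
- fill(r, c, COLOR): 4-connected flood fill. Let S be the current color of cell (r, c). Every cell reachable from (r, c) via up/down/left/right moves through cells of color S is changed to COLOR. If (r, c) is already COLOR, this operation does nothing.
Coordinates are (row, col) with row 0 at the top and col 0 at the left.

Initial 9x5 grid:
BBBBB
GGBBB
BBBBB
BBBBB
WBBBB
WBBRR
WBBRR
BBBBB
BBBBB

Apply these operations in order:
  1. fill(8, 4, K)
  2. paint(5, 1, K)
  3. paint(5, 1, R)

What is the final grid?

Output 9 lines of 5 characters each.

Answer: KKKKK
GGKKK
KKKKK
KKKKK
WKKKK
WRKRR
WKKRR
KKKKK
KKKKK

Derivation:
After op 1 fill(8,4,K) [36 cells changed]:
KKKKK
GGKKK
KKKKK
KKKKK
WKKKK
WKKRR
WKKRR
KKKKK
KKKKK
After op 2 paint(5,1,K):
KKKKK
GGKKK
KKKKK
KKKKK
WKKKK
WKKRR
WKKRR
KKKKK
KKKKK
After op 3 paint(5,1,R):
KKKKK
GGKKK
KKKKK
KKKKK
WKKKK
WRKRR
WKKRR
KKKKK
KKKKK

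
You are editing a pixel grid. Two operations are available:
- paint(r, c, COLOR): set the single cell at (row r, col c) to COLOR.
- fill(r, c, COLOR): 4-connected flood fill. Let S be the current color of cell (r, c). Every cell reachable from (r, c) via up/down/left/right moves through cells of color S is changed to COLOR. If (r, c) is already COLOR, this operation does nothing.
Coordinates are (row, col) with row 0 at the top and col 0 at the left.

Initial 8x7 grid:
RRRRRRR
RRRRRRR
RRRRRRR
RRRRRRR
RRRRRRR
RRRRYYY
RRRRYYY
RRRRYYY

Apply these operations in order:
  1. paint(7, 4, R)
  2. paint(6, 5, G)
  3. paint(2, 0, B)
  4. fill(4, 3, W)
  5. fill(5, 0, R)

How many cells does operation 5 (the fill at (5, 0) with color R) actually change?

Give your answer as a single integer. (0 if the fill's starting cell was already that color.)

After op 1 paint(7,4,R):
RRRRRRR
RRRRRRR
RRRRRRR
RRRRRRR
RRRRRRR
RRRRYYY
RRRRYYY
RRRRRYY
After op 2 paint(6,5,G):
RRRRRRR
RRRRRRR
RRRRRRR
RRRRRRR
RRRRRRR
RRRRYYY
RRRRYGY
RRRRRYY
After op 3 paint(2,0,B):
RRRRRRR
RRRRRRR
BRRRRRR
RRRRRRR
RRRRRRR
RRRRYYY
RRRRYGY
RRRRRYY
After op 4 fill(4,3,W) [47 cells changed]:
WWWWWWW
WWWWWWW
BWWWWWW
WWWWWWW
WWWWWWW
WWWWYYY
WWWWYGY
WWWWWYY
After op 5 fill(5,0,R) [47 cells changed]:
RRRRRRR
RRRRRRR
BRRRRRR
RRRRRRR
RRRRRRR
RRRRYYY
RRRRYGY
RRRRRYY

Answer: 47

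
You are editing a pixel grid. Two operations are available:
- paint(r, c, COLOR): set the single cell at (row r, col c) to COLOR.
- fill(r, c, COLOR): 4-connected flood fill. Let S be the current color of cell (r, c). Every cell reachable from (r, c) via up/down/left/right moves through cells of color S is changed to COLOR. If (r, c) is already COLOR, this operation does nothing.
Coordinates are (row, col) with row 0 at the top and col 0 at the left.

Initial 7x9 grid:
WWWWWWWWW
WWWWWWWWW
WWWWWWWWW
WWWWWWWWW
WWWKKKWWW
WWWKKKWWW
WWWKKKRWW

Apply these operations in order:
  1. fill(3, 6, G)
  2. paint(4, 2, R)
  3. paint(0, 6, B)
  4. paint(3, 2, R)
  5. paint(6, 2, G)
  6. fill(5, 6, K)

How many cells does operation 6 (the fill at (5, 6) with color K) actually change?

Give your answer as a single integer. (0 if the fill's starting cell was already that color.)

Answer: 50

Derivation:
After op 1 fill(3,6,G) [53 cells changed]:
GGGGGGGGG
GGGGGGGGG
GGGGGGGGG
GGGGGGGGG
GGGKKKGGG
GGGKKKGGG
GGGKKKRGG
After op 2 paint(4,2,R):
GGGGGGGGG
GGGGGGGGG
GGGGGGGGG
GGGGGGGGG
GGRKKKGGG
GGGKKKGGG
GGGKKKRGG
After op 3 paint(0,6,B):
GGGGGGBGG
GGGGGGGGG
GGGGGGGGG
GGGGGGGGG
GGRKKKGGG
GGGKKKGGG
GGGKKKRGG
After op 4 paint(3,2,R):
GGGGGGBGG
GGGGGGGGG
GGGGGGGGG
GGRGGGGGG
GGRKKKGGG
GGGKKKGGG
GGGKKKRGG
After op 5 paint(6,2,G):
GGGGGGBGG
GGGGGGGGG
GGGGGGGGG
GGRGGGGGG
GGRKKKGGG
GGGKKKGGG
GGGKKKRGG
After op 6 fill(5,6,K) [50 cells changed]:
KKKKKKBKK
KKKKKKKKK
KKKKKKKKK
KKRKKKKKK
KKRKKKKKK
KKKKKKKKK
KKKKKKRKK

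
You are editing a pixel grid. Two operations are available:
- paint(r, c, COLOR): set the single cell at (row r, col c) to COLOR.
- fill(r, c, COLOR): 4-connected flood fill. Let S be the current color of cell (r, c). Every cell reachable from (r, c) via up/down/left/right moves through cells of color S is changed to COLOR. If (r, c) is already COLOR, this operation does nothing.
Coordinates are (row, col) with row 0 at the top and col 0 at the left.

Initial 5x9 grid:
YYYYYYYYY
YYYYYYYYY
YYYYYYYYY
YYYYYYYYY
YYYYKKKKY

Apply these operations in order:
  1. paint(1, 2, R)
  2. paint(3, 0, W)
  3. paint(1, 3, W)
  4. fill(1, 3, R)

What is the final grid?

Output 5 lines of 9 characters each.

Answer: YYYYYYYYY
YYRRYYYYY
YYYYYYYYY
WYYYYYYYY
YYYYKKKKY

Derivation:
After op 1 paint(1,2,R):
YYYYYYYYY
YYRYYYYYY
YYYYYYYYY
YYYYYYYYY
YYYYKKKKY
After op 2 paint(3,0,W):
YYYYYYYYY
YYRYYYYYY
YYYYYYYYY
WYYYYYYYY
YYYYKKKKY
After op 3 paint(1,3,W):
YYYYYYYYY
YYRWYYYYY
YYYYYYYYY
WYYYYYYYY
YYYYKKKKY
After op 4 fill(1,3,R) [1 cells changed]:
YYYYYYYYY
YYRRYYYYY
YYYYYYYYY
WYYYYYYYY
YYYYKKKKY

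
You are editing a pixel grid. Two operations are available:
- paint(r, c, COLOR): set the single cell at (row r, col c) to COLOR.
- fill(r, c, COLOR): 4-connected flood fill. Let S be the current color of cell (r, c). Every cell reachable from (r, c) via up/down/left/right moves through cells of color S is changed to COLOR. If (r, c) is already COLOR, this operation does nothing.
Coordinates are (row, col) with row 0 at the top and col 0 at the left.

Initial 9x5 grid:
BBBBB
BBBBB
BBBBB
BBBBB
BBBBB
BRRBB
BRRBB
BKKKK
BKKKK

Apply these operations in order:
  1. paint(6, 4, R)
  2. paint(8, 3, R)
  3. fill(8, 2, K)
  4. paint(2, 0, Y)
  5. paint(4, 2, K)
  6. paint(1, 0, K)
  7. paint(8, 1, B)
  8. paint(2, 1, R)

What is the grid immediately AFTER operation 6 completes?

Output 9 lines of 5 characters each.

After op 1 paint(6,4,R):
BBBBB
BBBBB
BBBBB
BBBBB
BBBBB
BRRBB
BRRBR
BKKKK
BKKKK
After op 2 paint(8,3,R):
BBBBB
BBBBB
BBBBB
BBBBB
BBBBB
BRRBB
BRRBR
BKKKK
BKKRK
After op 3 fill(8,2,K) [0 cells changed]:
BBBBB
BBBBB
BBBBB
BBBBB
BBBBB
BRRBB
BRRBR
BKKKK
BKKRK
After op 4 paint(2,0,Y):
BBBBB
BBBBB
YBBBB
BBBBB
BBBBB
BRRBB
BRRBR
BKKKK
BKKRK
After op 5 paint(4,2,K):
BBBBB
BBBBB
YBBBB
BBBBB
BBKBB
BRRBB
BRRBR
BKKKK
BKKRK
After op 6 paint(1,0,K):
BBBBB
KBBBB
YBBBB
BBBBB
BBKBB
BRRBB
BRRBR
BKKKK
BKKRK

Answer: BBBBB
KBBBB
YBBBB
BBBBB
BBKBB
BRRBB
BRRBR
BKKKK
BKKRK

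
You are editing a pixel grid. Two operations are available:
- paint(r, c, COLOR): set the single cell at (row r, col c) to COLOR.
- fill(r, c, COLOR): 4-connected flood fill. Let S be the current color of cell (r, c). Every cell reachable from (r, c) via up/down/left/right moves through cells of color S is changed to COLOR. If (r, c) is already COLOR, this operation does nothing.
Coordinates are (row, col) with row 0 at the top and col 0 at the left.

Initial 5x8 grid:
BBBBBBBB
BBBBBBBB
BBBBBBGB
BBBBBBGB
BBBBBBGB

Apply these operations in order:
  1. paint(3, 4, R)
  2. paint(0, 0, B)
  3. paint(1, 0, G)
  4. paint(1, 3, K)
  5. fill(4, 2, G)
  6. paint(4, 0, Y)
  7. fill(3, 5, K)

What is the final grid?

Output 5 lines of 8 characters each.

After op 1 paint(3,4,R):
BBBBBBBB
BBBBBBBB
BBBBBBGB
BBBBRBGB
BBBBBBGB
After op 2 paint(0,0,B):
BBBBBBBB
BBBBBBBB
BBBBBBGB
BBBBRBGB
BBBBBBGB
After op 3 paint(1,0,G):
BBBBBBBB
GBBBBBBB
BBBBBBGB
BBBBRBGB
BBBBBBGB
After op 4 paint(1,3,K):
BBBBBBBB
GBBKBBBB
BBBBBBGB
BBBBRBGB
BBBBBBGB
After op 5 fill(4,2,G) [34 cells changed]:
GGGGGGGG
GGGKGGGG
GGGGGGGG
GGGGRGGG
GGGGGGGG
After op 6 paint(4,0,Y):
GGGGGGGG
GGGKGGGG
GGGGGGGG
GGGGRGGG
YGGGGGGG
After op 7 fill(3,5,K) [37 cells changed]:
KKKKKKKK
KKKKKKKK
KKKKKKKK
KKKKRKKK
YKKKKKKK

Answer: KKKKKKKK
KKKKKKKK
KKKKKKKK
KKKKRKKK
YKKKKKKK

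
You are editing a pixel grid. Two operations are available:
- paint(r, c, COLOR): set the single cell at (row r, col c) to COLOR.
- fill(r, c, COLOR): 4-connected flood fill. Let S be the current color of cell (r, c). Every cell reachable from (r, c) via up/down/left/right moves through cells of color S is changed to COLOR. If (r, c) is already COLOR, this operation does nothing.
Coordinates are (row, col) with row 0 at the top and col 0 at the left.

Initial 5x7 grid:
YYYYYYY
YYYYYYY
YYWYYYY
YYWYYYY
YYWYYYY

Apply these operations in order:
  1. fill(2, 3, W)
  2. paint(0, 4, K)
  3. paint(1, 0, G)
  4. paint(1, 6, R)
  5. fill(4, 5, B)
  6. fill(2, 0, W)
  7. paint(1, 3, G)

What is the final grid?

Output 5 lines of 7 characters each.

After op 1 fill(2,3,W) [32 cells changed]:
WWWWWWW
WWWWWWW
WWWWWWW
WWWWWWW
WWWWWWW
After op 2 paint(0,4,K):
WWWWKWW
WWWWWWW
WWWWWWW
WWWWWWW
WWWWWWW
After op 3 paint(1,0,G):
WWWWKWW
GWWWWWW
WWWWWWW
WWWWWWW
WWWWWWW
After op 4 paint(1,6,R):
WWWWKWW
GWWWWWR
WWWWWWW
WWWWWWW
WWWWWWW
After op 5 fill(4,5,B) [32 cells changed]:
BBBBKBB
GBBBBBR
BBBBBBB
BBBBBBB
BBBBBBB
After op 6 fill(2,0,W) [32 cells changed]:
WWWWKWW
GWWWWWR
WWWWWWW
WWWWWWW
WWWWWWW
After op 7 paint(1,3,G):
WWWWKWW
GWWGWWR
WWWWWWW
WWWWWWW
WWWWWWW

Answer: WWWWKWW
GWWGWWR
WWWWWWW
WWWWWWW
WWWWWWW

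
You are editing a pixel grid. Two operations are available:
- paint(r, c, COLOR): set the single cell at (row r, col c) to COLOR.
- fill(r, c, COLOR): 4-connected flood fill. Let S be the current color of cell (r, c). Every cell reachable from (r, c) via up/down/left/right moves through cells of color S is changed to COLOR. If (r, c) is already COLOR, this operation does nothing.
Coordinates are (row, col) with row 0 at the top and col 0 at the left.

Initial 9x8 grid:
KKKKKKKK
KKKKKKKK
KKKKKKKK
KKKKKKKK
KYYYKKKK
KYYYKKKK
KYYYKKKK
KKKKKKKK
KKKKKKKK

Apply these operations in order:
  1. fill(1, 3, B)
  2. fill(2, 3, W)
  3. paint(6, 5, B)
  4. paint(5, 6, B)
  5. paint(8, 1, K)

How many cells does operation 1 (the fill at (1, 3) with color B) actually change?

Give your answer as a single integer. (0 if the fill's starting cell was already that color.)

After op 1 fill(1,3,B) [63 cells changed]:
BBBBBBBB
BBBBBBBB
BBBBBBBB
BBBBBBBB
BYYYBBBB
BYYYBBBB
BYYYBBBB
BBBBBBBB
BBBBBBBB

Answer: 63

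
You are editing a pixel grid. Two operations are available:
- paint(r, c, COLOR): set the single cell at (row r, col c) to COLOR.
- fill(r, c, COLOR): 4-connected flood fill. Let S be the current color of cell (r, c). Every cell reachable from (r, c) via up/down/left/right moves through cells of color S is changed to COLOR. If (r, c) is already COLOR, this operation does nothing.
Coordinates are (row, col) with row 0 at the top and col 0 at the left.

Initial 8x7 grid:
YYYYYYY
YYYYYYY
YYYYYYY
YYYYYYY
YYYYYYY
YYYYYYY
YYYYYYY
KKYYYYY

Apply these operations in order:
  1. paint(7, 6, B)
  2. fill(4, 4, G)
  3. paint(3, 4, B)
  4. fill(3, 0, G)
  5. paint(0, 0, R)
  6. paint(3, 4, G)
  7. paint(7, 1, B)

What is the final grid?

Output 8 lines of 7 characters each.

Answer: RGGGGGG
GGGGGGG
GGGGGGG
GGGGGGG
GGGGGGG
GGGGGGG
GGGGGGG
KBGGGGB

Derivation:
After op 1 paint(7,6,B):
YYYYYYY
YYYYYYY
YYYYYYY
YYYYYYY
YYYYYYY
YYYYYYY
YYYYYYY
KKYYYYB
After op 2 fill(4,4,G) [53 cells changed]:
GGGGGGG
GGGGGGG
GGGGGGG
GGGGGGG
GGGGGGG
GGGGGGG
GGGGGGG
KKGGGGB
After op 3 paint(3,4,B):
GGGGGGG
GGGGGGG
GGGGGGG
GGGGBGG
GGGGGGG
GGGGGGG
GGGGGGG
KKGGGGB
After op 4 fill(3,0,G) [0 cells changed]:
GGGGGGG
GGGGGGG
GGGGGGG
GGGGBGG
GGGGGGG
GGGGGGG
GGGGGGG
KKGGGGB
After op 5 paint(0,0,R):
RGGGGGG
GGGGGGG
GGGGGGG
GGGGBGG
GGGGGGG
GGGGGGG
GGGGGGG
KKGGGGB
After op 6 paint(3,4,G):
RGGGGGG
GGGGGGG
GGGGGGG
GGGGGGG
GGGGGGG
GGGGGGG
GGGGGGG
KKGGGGB
After op 7 paint(7,1,B):
RGGGGGG
GGGGGGG
GGGGGGG
GGGGGGG
GGGGGGG
GGGGGGG
GGGGGGG
KBGGGGB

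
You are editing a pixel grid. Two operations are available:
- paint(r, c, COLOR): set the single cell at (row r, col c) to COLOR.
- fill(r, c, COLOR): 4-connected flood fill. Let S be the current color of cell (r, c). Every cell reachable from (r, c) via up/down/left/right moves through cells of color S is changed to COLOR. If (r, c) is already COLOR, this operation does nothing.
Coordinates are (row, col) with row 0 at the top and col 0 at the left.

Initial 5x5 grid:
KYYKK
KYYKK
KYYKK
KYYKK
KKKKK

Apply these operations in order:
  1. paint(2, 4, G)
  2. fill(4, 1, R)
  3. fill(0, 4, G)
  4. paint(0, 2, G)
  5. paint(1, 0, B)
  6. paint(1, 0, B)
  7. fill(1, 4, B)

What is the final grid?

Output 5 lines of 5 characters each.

After op 1 paint(2,4,G):
KYYKK
KYYKK
KYYKG
KYYKK
KKKKK
After op 2 fill(4,1,R) [16 cells changed]:
RYYRR
RYYRR
RYYRG
RYYRR
RRRRR
After op 3 fill(0,4,G) [16 cells changed]:
GYYGG
GYYGG
GYYGG
GYYGG
GGGGG
After op 4 paint(0,2,G):
GYGGG
GYYGG
GYYGG
GYYGG
GGGGG
After op 5 paint(1,0,B):
GYGGG
BYYGG
GYYGG
GYYGG
GGGGG
After op 6 paint(1,0,B):
GYGGG
BYYGG
GYYGG
GYYGG
GGGGG
After op 7 fill(1,4,B) [16 cells changed]:
GYBBB
BYYBB
BYYBB
BYYBB
BBBBB

Answer: GYBBB
BYYBB
BYYBB
BYYBB
BBBBB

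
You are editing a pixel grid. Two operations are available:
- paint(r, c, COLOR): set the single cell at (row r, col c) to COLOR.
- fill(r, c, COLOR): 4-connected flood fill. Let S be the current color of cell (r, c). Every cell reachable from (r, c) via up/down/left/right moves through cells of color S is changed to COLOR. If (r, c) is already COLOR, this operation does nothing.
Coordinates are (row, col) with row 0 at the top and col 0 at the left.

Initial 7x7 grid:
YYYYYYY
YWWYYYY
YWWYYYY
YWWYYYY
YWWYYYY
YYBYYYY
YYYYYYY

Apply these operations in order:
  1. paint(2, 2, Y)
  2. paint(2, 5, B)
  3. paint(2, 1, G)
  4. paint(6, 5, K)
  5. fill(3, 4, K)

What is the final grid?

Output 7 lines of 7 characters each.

After op 1 paint(2,2,Y):
YYYYYYY
YWWYYYY
YWYYYYY
YWWYYYY
YWWYYYY
YYBYYYY
YYYYYYY
After op 2 paint(2,5,B):
YYYYYYY
YWWYYYY
YWYYYBY
YWWYYYY
YWWYYYY
YYBYYYY
YYYYYYY
After op 3 paint(2,1,G):
YYYYYYY
YWWYYYY
YGYYYBY
YWWYYYY
YWWYYYY
YYBYYYY
YYYYYYY
After op 4 paint(6,5,K):
YYYYYYY
YWWYYYY
YGYYYBY
YWWYYYY
YWWYYYY
YYBYYYY
YYYYYKY
After op 5 fill(3,4,K) [39 cells changed]:
KKKKKKK
KWWKKKK
KGKKKBK
KWWKKKK
KWWKKKK
KKBKKKK
KKKKKKK

Answer: KKKKKKK
KWWKKKK
KGKKKBK
KWWKKKK
KWWKKKK
KKBKKKK
KKKKKKK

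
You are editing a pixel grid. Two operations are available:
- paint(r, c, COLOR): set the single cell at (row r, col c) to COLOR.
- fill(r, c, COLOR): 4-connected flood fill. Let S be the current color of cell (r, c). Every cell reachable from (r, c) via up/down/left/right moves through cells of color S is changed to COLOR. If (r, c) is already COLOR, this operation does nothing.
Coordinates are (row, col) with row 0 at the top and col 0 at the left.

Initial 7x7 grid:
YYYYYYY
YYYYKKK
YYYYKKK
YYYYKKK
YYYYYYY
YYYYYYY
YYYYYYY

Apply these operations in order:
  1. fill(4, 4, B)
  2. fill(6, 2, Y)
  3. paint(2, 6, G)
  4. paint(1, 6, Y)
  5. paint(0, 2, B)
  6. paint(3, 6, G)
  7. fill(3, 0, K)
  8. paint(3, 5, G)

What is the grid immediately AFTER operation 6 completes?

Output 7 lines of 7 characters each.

After op 1 fill(4,4,B) [40 cells changed]:
BBBBBBB
BBBBKKK
BBBBKKK
BBBBKKK
BBBBBBB
BBBBBBB
BBBBBBB
After op 2 fill(6,2,Y) [40 cells changed]:
YYYYYYY
YYYYKKK
YYYYKKK
YYYYKKK
YYYYYYY
YYYYYYY
YYYYYYY
After op 3 paint(2,6,G):
YYYYYYY
YYYYKKK
YYYYKKG
YYYYKKK
YYYYYYY
YYYYYYY
YYYYYYY
After op 4 paint(1,6,Y):
YYYYYYY
YYYYKKY
YYYYKKG
YYYYKKK
YYYYYYY
YYYYYYY
YYYYYYY
After op 5 paint(0,2,B):
YYBYYYY
YYYYKKY
YYYYKKG
YYYYKKK
YYYYYYY
YYYYYYY
YYYYYYY
After op 6 paint(3,6,G):
YYBYYYY
YYYYKKY
YYYYKKG
YYYYKKG
YYYYYYY
YYYYYYY
YYYYYYY

Answer: YYBYYYY
YYYYKKY
YYYYKKG
YYYYKKG
YYYYYYY
YYYYYYY
YYYYYYY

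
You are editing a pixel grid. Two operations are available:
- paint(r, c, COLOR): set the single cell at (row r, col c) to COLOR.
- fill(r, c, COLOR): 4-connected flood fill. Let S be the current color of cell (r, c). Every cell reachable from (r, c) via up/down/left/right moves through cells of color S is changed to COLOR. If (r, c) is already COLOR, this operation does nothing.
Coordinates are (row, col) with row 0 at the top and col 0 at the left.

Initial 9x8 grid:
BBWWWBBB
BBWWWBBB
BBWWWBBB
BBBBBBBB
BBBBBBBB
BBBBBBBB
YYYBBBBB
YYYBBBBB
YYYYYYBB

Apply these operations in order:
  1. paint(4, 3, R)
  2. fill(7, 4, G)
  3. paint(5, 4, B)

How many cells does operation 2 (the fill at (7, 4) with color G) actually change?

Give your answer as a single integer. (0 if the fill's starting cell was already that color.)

Answer: 50

Derivation:
After op 1 paint(4,3,R):
BBWWWBBB
BBWWWBBB
BBWWWBBB
BBBBBBBB
BBBRBBBB
BBBBBBBB
YYYBBBBB
YYYBBBBB
YYYYYYBB
After op 2 fill(7,4,G) [50 cells changed]:
GGWWWGGG
GGWWWGGG
GGWWWGGG
GGGGGGGG
GGGRGGGG
GGGGGGGG
YYYGGGGG
YYYGGGGG
YYYYYYGG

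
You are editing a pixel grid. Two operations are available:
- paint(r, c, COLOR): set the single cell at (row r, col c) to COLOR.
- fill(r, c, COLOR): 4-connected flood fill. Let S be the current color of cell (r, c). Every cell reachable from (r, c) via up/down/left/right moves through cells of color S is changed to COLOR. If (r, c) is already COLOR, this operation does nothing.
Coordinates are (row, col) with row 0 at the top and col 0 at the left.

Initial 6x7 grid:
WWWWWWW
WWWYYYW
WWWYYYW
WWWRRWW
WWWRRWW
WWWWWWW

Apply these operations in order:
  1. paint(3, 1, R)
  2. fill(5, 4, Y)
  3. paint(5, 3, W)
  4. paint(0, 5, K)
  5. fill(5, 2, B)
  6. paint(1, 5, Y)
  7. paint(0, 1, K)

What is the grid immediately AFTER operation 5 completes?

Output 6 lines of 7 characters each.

After op 1 paint(3,1,R):
WWWWWWW
WWWYYYW
WWWYYYW
WRWRRWW
WWWRRWW
WWWWWWW
After op 2 fill(5,4,Y) [31 cells changed]:
YYYYYYY
YYYYYYY
YYYYYYY
YRYRRYY
YYYRRYY
YYYYYYY
After op 3 paint(5,3,W):
YYYYYYY
YYYYYYY
YYYYYYY
YRYRRYY
YYYRRYY
YYYWYYY
After op 4 paint(0,5,K):
YYYYYKY
YYYYYYY
YYYYYYY
YRYRRYY
YYYRRYY
YYYWYYY
After op 5 fill(5,2,B) [35 cells changed]:
BBBBBKB
BBBBBBB
BBBBBBB
BRBRRBB
BBBRRBB
BBBWBBB

Answer: BBBBBKB
BBBBBBB
BBBBBBB
BRBRRBB
BBBRRBB
BBBWBBB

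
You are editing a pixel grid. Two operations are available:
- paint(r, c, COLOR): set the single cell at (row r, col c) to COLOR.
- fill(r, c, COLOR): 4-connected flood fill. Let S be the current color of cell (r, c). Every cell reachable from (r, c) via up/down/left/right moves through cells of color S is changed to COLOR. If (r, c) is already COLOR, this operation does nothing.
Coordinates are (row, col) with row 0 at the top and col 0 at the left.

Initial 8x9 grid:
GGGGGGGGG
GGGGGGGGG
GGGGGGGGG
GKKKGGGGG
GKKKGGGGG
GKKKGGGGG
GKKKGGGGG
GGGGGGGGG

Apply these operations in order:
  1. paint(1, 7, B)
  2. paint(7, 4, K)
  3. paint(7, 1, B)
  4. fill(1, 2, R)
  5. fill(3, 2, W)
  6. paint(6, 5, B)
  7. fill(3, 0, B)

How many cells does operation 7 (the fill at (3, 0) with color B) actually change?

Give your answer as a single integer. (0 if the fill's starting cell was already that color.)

After op 1 paint(1,7,B):
GGGGGGGGG
GGGGGGGBG
GGGGGGGGG
GKKKGGGGG
GKKKGGGGG
GKKKGGGGG
GKKKGGGGG
GGGGGGGGG
After op 2 paint(7,4,K):
GGGGGGGGG
GGGGGGGBG
GGGGGGGGG
GKKKGGGGG
GKKKGGGGG
GKKKGGGGG
GKKKGGGGG
GGGGKGGGG
After op 3 paint(7,1,B):
GGGGGGGGG
GGGGGGGBG
GGGGGGGGG
GKKKGGGGG
GKKKGGGGG
GKKKGGGGG
GKKKGGGGG
GBGGKGGGG
After op 4 fill(1,2,R) [55 cells changed]:
RRRRRRRRR
RRRRRRRBR
RRRRRRRRR
RKKKRRRRR
RKKKRRRRR
RKKKRRRRR
RKKKRRRRR
RBGGKRRRR
After op 5 fill(3,2,W) [12 cells changed]:
RRRRRRRRR
RRRRRRRBR
RRRRRRRRR
RWWWRRRRR
RWWWRRRRR
RWWWRRRRR
RWWWRRRRR
RBGGKRRRR
After op 6 paint(6,5,B):
RRRRRRRRR
RRRRRRRBR
RRRRRRRRR
RWWWRRRRR
RWWWRRRRR
RWWWRRRRR
RWWWRBRRR
RBGGKRRRR
After op 7 fill(3,0,B) [54 cells changed]:
BBBBBBBBB
BBBBBBBBB
BBBBBBBBB
BWWWBBBBB
BWWWBBBBB
BWWWBBBBB
BWWWBBBBB
BBGGKBBBB

Answer: 54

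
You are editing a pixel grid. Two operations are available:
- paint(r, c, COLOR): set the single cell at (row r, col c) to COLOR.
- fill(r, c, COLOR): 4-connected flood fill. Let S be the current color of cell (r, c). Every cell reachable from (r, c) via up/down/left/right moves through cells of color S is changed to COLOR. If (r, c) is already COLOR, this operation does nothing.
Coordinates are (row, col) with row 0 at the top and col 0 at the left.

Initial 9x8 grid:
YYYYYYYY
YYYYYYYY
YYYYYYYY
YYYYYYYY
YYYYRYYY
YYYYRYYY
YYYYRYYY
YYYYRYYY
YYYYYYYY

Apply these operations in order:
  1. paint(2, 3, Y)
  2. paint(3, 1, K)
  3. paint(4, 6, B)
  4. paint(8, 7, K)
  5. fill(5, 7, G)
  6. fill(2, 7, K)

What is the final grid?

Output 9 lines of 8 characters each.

Answer: KKKKKKKK
KKKKKKKK
KKKKKKKK
KKKKKKKK
KKKKRKBK
KKKKRKKK
KKKKRKKK
KKKKRKKK
KKKKKKKK

Derivation:
After op 1 paint(2,3,Y):
YYYYYYYY
YYYYYYYY
YYYYYYYY
YYYYYYYY
YYYYRYYY
YYYYRYYY
YYYYRYYY
YYYYRYYY
YYYYYYYY
After op 2 paint(3,1,K):
YYYYYYYY
YYYYYYYY
YYYYYYYY
YKYYYYYY
YYYYRYYY
YYYYRYYY
YYYYRYYY
YYYYRYYY
YYYYYYYY
After op 3 paint(4,6,B):
YYYYYYYY
YYYYYYYY
YYYYYYYY
YKYYYYYY
YYYYRYBY
YYYYRYYY
YYYYRYYY
YYYYRYYY
YYYYYYYY
After op 4 paint(8,7,K):
YYYYYYYY
YYYYYYYY
YYYYYYYY
YKYYYYYY
YYYYRYBY
YYYYRYYY
YYYYRYYY
YYYYRYYY
YYYYYYYK
After op 5 fill(5,7,G) [65 cells changed]:
GGGGGGGG
GGGGGGGG
GGGGGGGG
GKGGGGGG
GGGGRGBG
GGGGRGGG
GGGGRGGG
GGGGRGGG
GGGGGGGK
After op 6 fill(2,7,K) [65 cells changed]:
KKKKKKKK
KKKKKKKK
KKKKKKKK
KKKKKKKK
KKKKRKBK
KKKKRKKK
KKKKRKKK
KKKKRKKK
KKKKKKKK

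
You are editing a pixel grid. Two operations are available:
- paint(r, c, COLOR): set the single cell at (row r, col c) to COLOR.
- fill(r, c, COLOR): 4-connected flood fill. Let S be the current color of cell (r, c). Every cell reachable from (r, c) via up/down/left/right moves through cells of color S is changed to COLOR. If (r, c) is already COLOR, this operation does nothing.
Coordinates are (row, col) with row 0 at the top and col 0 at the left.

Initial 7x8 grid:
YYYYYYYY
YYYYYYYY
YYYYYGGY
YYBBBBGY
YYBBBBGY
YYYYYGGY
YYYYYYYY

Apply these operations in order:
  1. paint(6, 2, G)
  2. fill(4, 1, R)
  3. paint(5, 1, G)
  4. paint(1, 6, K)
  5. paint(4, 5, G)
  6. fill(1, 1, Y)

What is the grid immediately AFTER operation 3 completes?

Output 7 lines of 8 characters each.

Answer: RRRRRRRR
RRRRRRRR
RRRRRGGR
RRBBBBGR
RRBBBBGR
RGRRRGGR
RRGRRRRR

Derivation:
After op 1 paint(6,2,G):
YYYYYYYY
YYYYYYYY
YYYYYGGY
YYBBBBGY
YYBBBBGY
YYYYYGGY
YYGYYYYY
After op 2 fill(4,1,R) [41 cells changed]:
RRRRRRRR
RRRRRRRR
RRRRRGGR
RRBBBBGR
RRBBBBGR
RRRRRGGR
RRGRRRRR
After op 3 paint(5,1,G):
RRRRRRRR
RRRRRRRR
RRRRRGGR
RRBBBBGR
RRBBBBGR
RGRRRGGR
RRGRRRRR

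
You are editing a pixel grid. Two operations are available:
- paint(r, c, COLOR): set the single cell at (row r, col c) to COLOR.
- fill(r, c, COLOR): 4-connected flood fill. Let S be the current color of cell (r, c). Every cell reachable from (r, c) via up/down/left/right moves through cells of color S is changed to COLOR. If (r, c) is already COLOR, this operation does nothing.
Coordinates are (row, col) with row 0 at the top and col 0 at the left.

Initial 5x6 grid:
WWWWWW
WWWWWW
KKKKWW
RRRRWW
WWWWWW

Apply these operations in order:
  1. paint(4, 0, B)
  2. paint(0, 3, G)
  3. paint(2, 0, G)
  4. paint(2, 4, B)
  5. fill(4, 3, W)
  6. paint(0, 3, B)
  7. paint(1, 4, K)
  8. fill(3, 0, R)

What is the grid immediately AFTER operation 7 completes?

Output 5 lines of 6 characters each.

After op 1 paint(4,0,B):
WWWWWW
WWWWWW
KKKKWW
RRRRWW
BWWWWW
After op 2 paint(0,3,G):
WWWGWW
WWWWWW
KKKKWW
RRRRWW
BWWWWW
After op 3 paint(2,0,G):
WWWGWW
WWWWWW
GKKKWW
RRRRWW
BWWWWW
After op 4 paint(2,4,B):
WWWGWW
WWWWWW
GKKKBW
RRRRWW
BWWWWW
After op 5 fill(4,3,W) [0 cells changed]:
WWWGWW
WWWWWW
GKKKBW
RRRRWW
BWWWWW
After op 6 paint(0,3,B):
WWWBWW
WWWWWW
GKKKBW
RRRRWW
BWWWWW
After op 7 paint(1,4,K):
WWWBWW
WWWWKW
GKKKBW
RRRRWW
BWWWWW

Answer: WWWBWW
WWWWKW
GKKKBW
RRRRWW
BWWWWW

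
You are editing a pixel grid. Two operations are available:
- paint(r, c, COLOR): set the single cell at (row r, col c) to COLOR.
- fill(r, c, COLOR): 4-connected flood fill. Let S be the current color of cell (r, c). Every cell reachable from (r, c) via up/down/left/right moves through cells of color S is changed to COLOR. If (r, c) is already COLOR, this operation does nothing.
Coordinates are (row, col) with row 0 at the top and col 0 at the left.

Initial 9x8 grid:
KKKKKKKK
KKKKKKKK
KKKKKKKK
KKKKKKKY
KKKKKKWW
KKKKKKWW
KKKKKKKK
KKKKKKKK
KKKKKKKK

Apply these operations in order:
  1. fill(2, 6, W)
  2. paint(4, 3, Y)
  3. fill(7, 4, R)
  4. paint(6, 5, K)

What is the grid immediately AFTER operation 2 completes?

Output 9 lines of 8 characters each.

After op 1 fill(2,6,W) [67 cells changed]:
WWWWWWWW
WWWWWWWW
WWWWWWWW
WWWWWWWY
WWWWWWWW
WWWWWWWW
WWWWWWWW
WWWWWWWW
WWWWWWWW
After op 2 paint(4,3,Y):
WWWWWWWW
WWWWWWWW
WWWWWWWW
WWWWWWWY
WWWYWWWW
WWWWWWWW
WWWWWWWW
WWWWWWWW
WWWWWWWW

Answer: WWWWWWWW
WWWWWWWW
WWWWWWWW
WWWWWWWY
WWWYWWWW
WWWWWWWW
WWWWWWWW
WWWWWWWW
WWWWWWWW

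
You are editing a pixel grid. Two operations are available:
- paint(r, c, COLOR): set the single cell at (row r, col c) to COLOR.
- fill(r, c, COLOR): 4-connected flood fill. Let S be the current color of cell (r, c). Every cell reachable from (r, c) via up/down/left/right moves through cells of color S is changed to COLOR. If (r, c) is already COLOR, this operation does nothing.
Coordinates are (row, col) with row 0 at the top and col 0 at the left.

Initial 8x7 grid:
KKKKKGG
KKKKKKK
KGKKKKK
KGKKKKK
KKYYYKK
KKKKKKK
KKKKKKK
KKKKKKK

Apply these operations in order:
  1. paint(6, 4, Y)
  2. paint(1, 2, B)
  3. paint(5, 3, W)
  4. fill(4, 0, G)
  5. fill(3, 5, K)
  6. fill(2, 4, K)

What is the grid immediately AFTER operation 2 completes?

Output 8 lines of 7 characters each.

After op 1 paint(6,4,Y):
KKKKKGG
KKKKKKK
KGKKKKK
KGKKKKK
KKYYYKK
KKKKKKK
KKKKYKK
KKKKKKK
After op 2 paint(1,2,B):
KKKKKGG
KKBKKKK
KGKKKKK
KGKKKKK
KKYYYKK
KKKKKKK
KKKKYKK
KKKKKKK

Answer: KKKKKGG
KKBKKKK
KGKKKKK
KGKKKKK
KKYYYKK
KKKKKKK
KKKKYKK
KKKKKKK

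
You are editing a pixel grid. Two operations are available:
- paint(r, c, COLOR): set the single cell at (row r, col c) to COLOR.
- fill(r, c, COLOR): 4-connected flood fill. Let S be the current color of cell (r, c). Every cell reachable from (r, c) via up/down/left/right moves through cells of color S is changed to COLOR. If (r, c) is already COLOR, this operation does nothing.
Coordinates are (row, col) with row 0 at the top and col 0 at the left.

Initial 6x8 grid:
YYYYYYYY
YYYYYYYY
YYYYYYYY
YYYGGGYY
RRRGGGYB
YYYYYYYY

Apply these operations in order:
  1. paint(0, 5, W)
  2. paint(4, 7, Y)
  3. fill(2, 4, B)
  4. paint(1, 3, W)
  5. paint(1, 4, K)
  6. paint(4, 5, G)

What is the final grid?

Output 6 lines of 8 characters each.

Answer: BBBBBWBB
BBBWKBBB
BBBBBBBB
BBBGGGBB
RRRGGGBB
BBBBBBBB

Derivation:
After op 1 paint(0,5,W):
YYYYYWYY
YYYYYYYY
YYYYYYYY
YYYGGGYY
RRRGGGYB
YYYYYYYY
After op 2 paint(4,7,Y):
YYYYYWYY
YYYYYYYY
YYYYYYYY
YYYGGGYY
RRRGGGYY
YYYYYYYY
After op 3 fill(2,4,B) [38 cells changed]:
BBBBBWBB
BBBBBBBB
BBBBBBBB
BBBGGGBB
RRRGGGBB
BBBBBBBB
After op 4 paint(1,3,W):
BBBBBWBB
BBBWBBBB
BBBBBBBB
BBBGGGBB
RRRGGGBB
BBBBBBBB
After op 5 paint(1,4,K):
BBBBBWBB
BBBWKBBB
BBBBBBBB
BBBGGGBB
RRRGGGBB
BBBBBBBB
After op 6 paint(4,5,G):
BBBBBWBB
BBBWKBBB
BBBBBBBB
BBBGGGBB
RRRGGGBB
BBBBBBBB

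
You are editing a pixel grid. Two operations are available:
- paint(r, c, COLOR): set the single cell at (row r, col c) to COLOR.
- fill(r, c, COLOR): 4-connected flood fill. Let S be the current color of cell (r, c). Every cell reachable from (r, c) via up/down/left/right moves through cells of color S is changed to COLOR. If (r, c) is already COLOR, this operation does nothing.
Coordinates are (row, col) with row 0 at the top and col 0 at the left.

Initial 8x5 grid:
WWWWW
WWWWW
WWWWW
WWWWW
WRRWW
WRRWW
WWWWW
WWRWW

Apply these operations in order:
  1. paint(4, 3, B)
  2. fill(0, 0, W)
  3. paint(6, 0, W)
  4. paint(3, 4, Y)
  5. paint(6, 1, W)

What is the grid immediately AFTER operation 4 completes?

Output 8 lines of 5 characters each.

After op 1 paint(4,3,B):
WWWWW
WWWWW
WWWWW
WWWWW
WRRBW
WRRWW
WWWWW
WWRWW
After op 2 fill(0,0,W) [0 cells changed]:
WWWWW
WWWWW
WWWWW
WWWWW
WRRBW
WRRWW
WWWWW
WWRWW
After op 3 paint(6,0,W):
WWWWW
WWWWW
WWWWW
WWWWW
WRRBW
WRRWW
WWWWW
WWRWW
After op 4 paint(3,4,Y):
WWWWW
WWWWW
WWWWW
WWWWY
WRRBW
WRRWW
WWWWW
WWRWW

Answer: WWWWW
WWWWW
WWWWW
WWWWY
WRRBW
WRRWW
WWWWW
WWRWW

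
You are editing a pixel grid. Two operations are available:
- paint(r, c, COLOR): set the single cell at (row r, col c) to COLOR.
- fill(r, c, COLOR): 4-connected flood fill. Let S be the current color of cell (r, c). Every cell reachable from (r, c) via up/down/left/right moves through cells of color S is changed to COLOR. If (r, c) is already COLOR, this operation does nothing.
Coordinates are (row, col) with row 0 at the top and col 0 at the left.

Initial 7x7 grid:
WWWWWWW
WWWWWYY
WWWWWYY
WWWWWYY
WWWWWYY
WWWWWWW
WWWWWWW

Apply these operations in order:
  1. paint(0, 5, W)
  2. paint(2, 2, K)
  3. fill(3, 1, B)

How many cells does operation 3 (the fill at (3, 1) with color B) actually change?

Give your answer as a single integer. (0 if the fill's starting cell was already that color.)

Answer: 40

Derivation:
After op 1 paint(0,5,W):
WWWWWWW
WWWWWYY
WWWWWYY
WWWWWYY
WWWWWYY
WWWWWWW
WWWWWWW
After op 2 paint(2,2,K):
WWWWWWW
WWWWWYY
WWKWWYY
WWWWWYY
WWWWWYY
WWWWWWW
WWWWWWW
After op 3 fill(3,1,B) [40 cells changed]:
BBBBBBB
BBBBBYY
BBKBBYY
BBBBBYY
BBBBBYY
BBBBBBB
BBBBBBB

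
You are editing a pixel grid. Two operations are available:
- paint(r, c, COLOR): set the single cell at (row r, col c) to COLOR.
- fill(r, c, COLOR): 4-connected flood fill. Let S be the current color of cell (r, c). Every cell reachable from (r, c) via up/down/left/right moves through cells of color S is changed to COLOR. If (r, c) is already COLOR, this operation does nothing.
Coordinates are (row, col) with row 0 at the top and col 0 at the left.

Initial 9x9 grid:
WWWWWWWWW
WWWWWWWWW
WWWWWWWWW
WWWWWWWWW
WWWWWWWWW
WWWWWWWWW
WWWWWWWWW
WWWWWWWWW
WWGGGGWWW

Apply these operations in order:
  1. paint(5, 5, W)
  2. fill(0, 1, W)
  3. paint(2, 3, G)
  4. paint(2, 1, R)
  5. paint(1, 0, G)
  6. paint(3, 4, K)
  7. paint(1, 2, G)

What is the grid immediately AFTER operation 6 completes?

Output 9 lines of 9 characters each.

After op 1 paint(5,5,W):
WWWWWWWWW
WWWWWWWWW
WWWWWWWWW
WWWWWWWWW
WWWWWWWWW
WWWWWWWWW
WWWWWWWWW
WWWWWWWWW
WWGGGGWWW
After op 2 fill(0,1,W) [0 cells changed]:
WWWWWWWWW
WWWWWWWWW
WWWWWWWWW
WWWWWWWWW
WWWWWWWWW
WWWWWWWWW
WWWWWWWWW
WWWWWWWWW
WWGGGGWWW
After op 3 paint(2,3,G):
WWWWWWWWW
WWWWWWWWW
WWWGWWWWW
WWWWWWWWW
WWWWWWWWW
WWWWWWWWW
WWWWWWWWW
WWWWWWWWW
WWGGGGWWW
After op 4 paint(2,1,R):
WWWWWWWWW
WWWWWWWWW
WRWGWWWWW
WWWWWWWWW
WWWWWWWWW
WWWWWWWWW
WWWWWWWWW
WWWWWWWWW
WWGGGGWWW
After op 5 paint(1,0,G):
WWWWWWWWW
GWWWWWWWW
WRWGWWWWW
WWWWWWWWW
WWWWWWWWW
WWWWWWWWW
WWWWWWWWW
WWWWWWWWW
WWGGGGWWW
After op 6 paint(3,4,K):
WWWWWWWWW
GWWWWWWWW
WRWGWWWWW
WWWWKWWWW
WWWWWWWWW
WWWWWWWWW
WWWWWWWWW
WWWWWWWWW
WWGGGGWWW

Answer: WWWWWWWWW
GWWWWWWWW
WRWGWWWWW
WWWWKWWWW
WWWWWWWWW
WWWWWWWWW
WWWWWWWWW
WWWWWWWWW
WWGGGGWWW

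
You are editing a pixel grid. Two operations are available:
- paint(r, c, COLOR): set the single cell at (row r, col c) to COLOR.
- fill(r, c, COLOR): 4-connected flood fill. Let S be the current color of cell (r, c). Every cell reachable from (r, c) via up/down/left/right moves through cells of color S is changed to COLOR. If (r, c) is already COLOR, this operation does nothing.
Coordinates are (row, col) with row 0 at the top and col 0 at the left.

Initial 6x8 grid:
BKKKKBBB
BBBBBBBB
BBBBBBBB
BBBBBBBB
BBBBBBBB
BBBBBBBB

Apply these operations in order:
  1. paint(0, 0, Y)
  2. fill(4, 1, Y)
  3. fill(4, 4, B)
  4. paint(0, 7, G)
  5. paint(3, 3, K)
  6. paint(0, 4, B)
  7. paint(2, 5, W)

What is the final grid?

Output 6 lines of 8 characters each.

After op 1 paint(0,0,Y):
YKKKKBBB
BBBBBBBB
BBBBBBBB
BBBBBBBB
BBBBBBBB
BBBBBBBB
After op 2 fill(4,1,Y) [43 cells changed]:
YKKKKYYY
YYYYYYYY
YYYYYYYY
YYYYYYYY
YYYYYYYY
YYYYYYYY
After op 3 fill(4,4,B) [44 cells changed]:
BKKKKBBB
BBBBBBBB
BBBBBBBB
BBBBBBBB
BBBBBBBB
BBBBBBBB
After op 4 paint(0,7,G):
BKKKKBBG
BBBBBBBB
BBBBBBBB
BBBBBBBB
BBBBBBBB
BBBBBBBB
After op 5 paint(3,3,K):
BKKKKBBG
BBBBBBBB
BBBBBBBB
BBBKBBBB
BBBBBBBB
BBBBBBBB
After op 6 paint(0,4,B):
BKKKBBBG
BBBBBBBB
BBBBBBBB
BBBKBBBB
BBBBBBBB
BBBBBBBB
After op 7 paint(2,5,W):
BKKKBBBG
BBBBBBBB
BBBBBWBB
BBBKBBBB
BBBBBBBB
BBBBBBBB

Answer: BKKKBBBG
BBBBBBBB
BBBBBWBB
BBBKBBBB
BBBBBBBB
BBBBBBBB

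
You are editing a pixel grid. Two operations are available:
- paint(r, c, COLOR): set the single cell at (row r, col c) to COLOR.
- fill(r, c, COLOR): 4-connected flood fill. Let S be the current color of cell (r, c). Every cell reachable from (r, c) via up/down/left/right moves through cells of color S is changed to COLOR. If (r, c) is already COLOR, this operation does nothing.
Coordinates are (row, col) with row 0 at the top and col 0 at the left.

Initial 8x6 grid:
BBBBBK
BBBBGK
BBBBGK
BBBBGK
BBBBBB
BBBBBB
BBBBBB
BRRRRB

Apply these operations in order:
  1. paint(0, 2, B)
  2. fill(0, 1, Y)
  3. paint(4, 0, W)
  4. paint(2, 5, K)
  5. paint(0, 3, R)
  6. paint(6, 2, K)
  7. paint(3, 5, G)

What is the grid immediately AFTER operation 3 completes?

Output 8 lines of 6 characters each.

Answer: YYYYYK
YYYYGK
YYYYGK
YYYYGK
WYYYYY
YYYYYY
YYYYYY
YRRRRY

Derivation:
After op 1 paint(0,2,B):
BBBBBK
BBBBGK
BBBBGK
BBBBGK
BBBBBB
BBBBBB
BBBBBB
BRRRRB
After op 2 fill(0,1,Y) [37 cells changed]:
YYYYYK
YYYYGK
YYYYGK
YYYYGK
YYYYYY
YYYYYY
YYYYYY
YRRRRY
After op 3 paint(4,0,W):
YYYYYK
YYYYGK
YYYYGK
YYYYGK
WYYYYY
YYYYYY
YYYYYY
YRRRRY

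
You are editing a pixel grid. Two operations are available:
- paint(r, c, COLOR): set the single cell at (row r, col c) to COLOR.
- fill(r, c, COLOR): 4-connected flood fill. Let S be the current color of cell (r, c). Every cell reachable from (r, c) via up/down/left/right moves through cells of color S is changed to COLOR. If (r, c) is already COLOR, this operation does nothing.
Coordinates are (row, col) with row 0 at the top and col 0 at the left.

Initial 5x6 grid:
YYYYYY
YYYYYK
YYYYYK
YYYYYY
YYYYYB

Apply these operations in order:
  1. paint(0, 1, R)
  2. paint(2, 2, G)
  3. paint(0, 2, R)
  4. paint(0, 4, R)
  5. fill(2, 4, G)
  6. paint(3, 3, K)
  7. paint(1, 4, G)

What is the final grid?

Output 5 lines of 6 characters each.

After op 1 paint(0,1,R):
YRYYYY
YYYYYK
YYYYYK
YYYYYY
YYYYYB
After op 2 paint(2,2,G):
YRYYYY
YYYYYK
YYGYYK
YYYYYY
YYYYYB
After op 3 paint(0,2,R):
YRRYYY
YYYYYK
YYGYYK
YYYYYY
YYYYYB
After op 4 paint(0,4,R):
YRRYRY
YYYYYK
YYGYYK
YYYYYY
YYYYYB
After op 5 fill(2,4,G) [22 cells changed]:
GRRGRY
GGGGGK
GGGGGK
GGGGGG
GGGGGB
After op 6 paint(3,3,K):
GRRGRY
GGGGGK
GGGGGK
GGGKGG
GGGGGB
After op 7 paint(1,4,G):
GRRGRY
GGGGGK
GGGGGK
GGGKGG
GGGGGB

Answer: GRRGRY
GGGGGK
GGGGGK
GGGKGG
GGGGGB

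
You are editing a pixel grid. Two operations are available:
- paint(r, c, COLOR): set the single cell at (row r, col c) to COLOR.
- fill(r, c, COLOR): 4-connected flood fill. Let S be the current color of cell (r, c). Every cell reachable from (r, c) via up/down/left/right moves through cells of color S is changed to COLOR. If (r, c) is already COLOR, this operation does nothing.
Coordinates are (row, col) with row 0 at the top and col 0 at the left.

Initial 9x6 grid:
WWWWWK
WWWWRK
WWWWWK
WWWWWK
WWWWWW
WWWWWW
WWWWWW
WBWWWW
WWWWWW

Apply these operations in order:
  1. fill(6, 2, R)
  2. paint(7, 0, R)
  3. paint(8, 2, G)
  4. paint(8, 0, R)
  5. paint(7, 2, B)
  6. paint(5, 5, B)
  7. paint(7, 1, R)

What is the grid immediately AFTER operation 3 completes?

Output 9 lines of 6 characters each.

Answer: RRRRRK
RRRRRK
RRRRRK
RRRRRK
RRRRRR
RRRRRR
RRRRRR
RBRRRR
RRGRRR

Derivation:
After op 1 fill(6,2,R) [48 cells changed]:
RRRRRK
RRRRRK
RRRRRK
RRRRRK
RRRRRR
RRRRRR
RRRRRR
RBRRRR
RRRRRR
After op 2 paint(7,0,R):
RRRRRK
RRRRRK
RRRRRK
RRRRRK
RRRRRR
RRRRRR
RRRRRR
RBRRRR
RRRRRR
After op 3 paint(8,2,G):
RRRRRK
RRRRRK
RRRRRK
RRRRRK
RRRRRR
RRRRRR
RRRRRR
RBRRRR
RRGRRR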